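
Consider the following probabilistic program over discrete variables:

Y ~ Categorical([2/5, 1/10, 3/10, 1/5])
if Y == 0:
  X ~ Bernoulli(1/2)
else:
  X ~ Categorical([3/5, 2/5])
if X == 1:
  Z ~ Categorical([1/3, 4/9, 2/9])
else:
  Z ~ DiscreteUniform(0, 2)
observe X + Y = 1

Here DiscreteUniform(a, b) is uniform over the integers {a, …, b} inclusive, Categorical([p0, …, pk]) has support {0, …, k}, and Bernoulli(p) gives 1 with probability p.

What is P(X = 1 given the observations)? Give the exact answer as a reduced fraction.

P(X = 1 | obs) = 10/13

Enumerate traces; 6 have nonzero weight after conditioning:
  (Y=0, X=1, Z=0) weight 1/15
  (Y=0, X=1, Z=1) weight 4/45
  (Y=0, X=1, Z=2) weight 2/45
  (Y=1, X=0, Z=0) weight 1/50
  (Y=1, X=0, Z=1) weight 1/50
  (Y=1, X=0, Z=2) weight 1/50
Group by X:
  weight(X=0) = 3/50
  weight(X=1) = 1/5
Total weight = 3/50 + 1/5 = 13/50
P(X=0 | obs) = 3/50 / 13/50 = 3/13
P(X=1 | obs) = 1/5 / 13/50 = 10/13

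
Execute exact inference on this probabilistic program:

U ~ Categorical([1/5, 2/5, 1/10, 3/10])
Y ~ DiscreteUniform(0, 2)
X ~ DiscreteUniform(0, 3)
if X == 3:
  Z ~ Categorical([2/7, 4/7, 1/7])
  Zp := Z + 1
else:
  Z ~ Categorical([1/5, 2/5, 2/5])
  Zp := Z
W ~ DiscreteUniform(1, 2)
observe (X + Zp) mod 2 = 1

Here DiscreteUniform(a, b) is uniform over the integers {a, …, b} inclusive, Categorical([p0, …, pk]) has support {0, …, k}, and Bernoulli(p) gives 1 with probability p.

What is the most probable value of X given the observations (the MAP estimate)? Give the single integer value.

argmax_v P(X = v | obs) = 1

Enumerate traces; 120 have nonzero weight after conditioning:
  (U=0, Y=0, X=0, Z=1, W=1) weight 1/300
  (U=0, Y=0, X=0, Z=1, W=2) weight 1/300
  (U=0, Y=0, X=1, Z=0, W=1) weight 1/600
  (U=0, Y=0, X=1, Z=0, W=2) weight 1/600
  (U=0, Y=0, X=1, Z=2, W=1) weight 1/300
  (U=0, Y=0, X=1, Z=2, W=2) weight 1/300
  (U=0, Y=0, X=2, Z=1, W=1) weight 1/300
  (U=0, Y=0, X=2, Z=1, W=2) weight 1/300
  (U=0, Y=0, X=3, Z=1, W=1) weight 1/210
  … 111 more
Group by X:
  weight(X=0) = 1/10
  weight(X=1) = 3/20
  weight(X=2) = 1/10
  weight(X=3) = 1/7
Total weight = 1/10 + 3/20 + 1/10 + 1/7 = 69/140
P(X=0 | obs) = 1/10 / 69/140 = 14/69
P(X=1 | obs) = 3/20 / 69/140 = 7/23
P(X=2 | obs) = 1/10 / 69/140 = 14/69
P(X=3 | obs) = 1/7 / 69/140 = 20/69
argmax = 1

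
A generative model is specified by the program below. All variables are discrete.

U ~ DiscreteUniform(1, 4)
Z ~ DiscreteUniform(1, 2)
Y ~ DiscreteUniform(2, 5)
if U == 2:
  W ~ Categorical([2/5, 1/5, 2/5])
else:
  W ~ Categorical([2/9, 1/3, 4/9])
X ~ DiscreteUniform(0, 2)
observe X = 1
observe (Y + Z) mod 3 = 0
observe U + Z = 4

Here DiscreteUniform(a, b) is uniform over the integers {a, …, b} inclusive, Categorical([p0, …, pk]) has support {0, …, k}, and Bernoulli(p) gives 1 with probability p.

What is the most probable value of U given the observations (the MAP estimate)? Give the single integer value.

argmax_v P(U = v | obs) = 3

Enumerate traces; 9 have nonzero weight after conditioning:
  (U=2, Z=2, Y=4, W=0, X=1) weight 1/240
  (U=2, Z=2, Y=4, W=1, X=1) weight 1/480
  (U=2, Z=2, Y=4, W=2, X=1) weight 1/240
  (U=3, Z=1, Y=2, W=0, X=1) weight 1/432
  (U=3, Z=1, Y=2, W=1, X=1) weight 1/288
  (U=3, Z=1, Y=2, W=2, X=1) weight 1/216
  (U=3, Z=1, Y=5, W=0, X=1) weight 1/432
  (U=3, Z=1, Y=5, W=1, X=1) weight 1/288
  … 1 more
Group by U:
  weight(U=2) = 1/96
  weight(U=3) = 1/48
Total weight = 1/96 + 1/48 = 1/32
P(U=2 | obs) = 1/96 / 1/32 = 1/3
P(U=3 | obs) = 1/48 / 1/32 = 2/3
argmax = 3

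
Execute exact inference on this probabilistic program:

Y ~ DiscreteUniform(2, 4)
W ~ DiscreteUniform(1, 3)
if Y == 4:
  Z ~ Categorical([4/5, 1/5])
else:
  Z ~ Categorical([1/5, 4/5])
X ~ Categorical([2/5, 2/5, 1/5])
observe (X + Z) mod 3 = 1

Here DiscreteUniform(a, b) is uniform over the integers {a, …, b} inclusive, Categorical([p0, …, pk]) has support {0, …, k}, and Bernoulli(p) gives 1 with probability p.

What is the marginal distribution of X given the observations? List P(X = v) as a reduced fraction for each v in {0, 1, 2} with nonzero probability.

P(X=0) = 3/5, P(X=1) = 2/5

Enumerate traces; 18 have nonzero weight after conditioning:
  (Y=2, W=1, Z=0, X=1) weight 2/225
  (Y=2, W=1, Z=1, X=0) weight 8/225
  (Y=2, W=2, Z=0, X=1) weight 2/225
  (Y=2, W=2, Z=1, X=0) weight 8/225
  (Y=2, W=3, Z=0, X=1) weight 2/225
  (Y=2, W=3, Z=1, X=0) weight 8/225
  (Y=3, W=1, Z=0, X=1) weight 2/225
  (Y=3, W=1, Z=1, X=0) weight 8/225
  … 10 more
Group by X:
  weight(X=0) = 6/25
  weight(X=1) = 4/25
Total weight = 6/25 + 4/25 = 2/5
P(X=0 | obs) = 6/25 / 2/5 = 3/5
P(X=1 | obs) = 4/25 / 2/5 = 2/5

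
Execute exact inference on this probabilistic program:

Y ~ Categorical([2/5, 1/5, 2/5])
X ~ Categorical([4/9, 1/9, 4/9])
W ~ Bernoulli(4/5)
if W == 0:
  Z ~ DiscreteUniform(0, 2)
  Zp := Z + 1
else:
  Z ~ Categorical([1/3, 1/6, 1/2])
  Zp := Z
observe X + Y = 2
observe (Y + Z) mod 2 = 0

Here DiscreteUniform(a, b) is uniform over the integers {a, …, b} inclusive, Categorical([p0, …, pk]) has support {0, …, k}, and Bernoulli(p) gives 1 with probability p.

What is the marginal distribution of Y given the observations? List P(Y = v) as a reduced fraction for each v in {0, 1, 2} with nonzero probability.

P(Y=0) = 32/65, P(Y=1) = 1/65, P(Y=2) = 32/65

Enumerate traces; 10 have nonzero weight after conditioning:
  (Y=0, X=2, W=0, Z=0) weight 8/675
  (Y=0, X=2, W=0, Z=2) weight 8/675
  (Y=0, X=2, W=1, Z=0) weight 32/675
  (Y=0, X=2, W=1, Z=2) weight 16/225
  (Y=1, X=1, W=0, Z=1) weight 1/675
  (Y=1, X=1, W=1, Z=1) weight 2/675
  (Y=2, X=0, W=0, Z=0) weight 8/675
  (Y=2, X=0, W=0, Z=2) weight 8/675
  … 2 more
Group by Y:
  weight(Y=0) = 32/225
  weight(Y=1) = 1/225
  weight(Y=2) = 32/225
Total weight = 32/225 + 1/225 + 32/225 = 13/45
P(Y=0 | obs) = 32/225 / 13/45 = 32/65
P(Y=1 | obs) = 1/225 / 13/45 = 1/65
P(Y=2 | obs) = 32/225 / 13/45 = 32/65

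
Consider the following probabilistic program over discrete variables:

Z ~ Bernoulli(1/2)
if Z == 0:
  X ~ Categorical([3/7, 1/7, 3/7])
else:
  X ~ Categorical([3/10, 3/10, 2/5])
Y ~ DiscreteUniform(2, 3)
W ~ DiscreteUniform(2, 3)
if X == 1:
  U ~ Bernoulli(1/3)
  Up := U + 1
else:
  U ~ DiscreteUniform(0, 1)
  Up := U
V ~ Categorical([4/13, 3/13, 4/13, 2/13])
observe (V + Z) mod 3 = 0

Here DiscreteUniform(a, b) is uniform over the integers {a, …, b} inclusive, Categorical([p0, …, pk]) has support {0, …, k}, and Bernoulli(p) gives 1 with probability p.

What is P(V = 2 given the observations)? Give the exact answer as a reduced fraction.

P(V = 2 | obs) = 2/5

Enumerate traces; 72 have nonzero weight after conditioning:
  (Z=0, X=0, Y=2, W=2, U=0, V=0) weight 3/364
  (Z=0, X=0, Y=2, W=2, U=0, V=3) weight 3/728
  (Z=0, X=0, Y=2, W=2, U=1, V=0) weight 3/364
  (Z=0, X=0, Y=2, W=2, U=1, V=3) weight 3/728
  (Z=0, X=0, Y=2, W=3, U=0, V=0) weight 3/364
  (Z=0, X=0, Y=2, W=3, U=0, V=3) weight 3/728
  (Z=0, X=0, Y=2, W=3, U=1, V=0) weight 3/364
  (Z=0, X=0, Y=2, W=3, U=1, V=3) weight 3/728
  (Z=1, X=0, Y=2, W=2, U=0, V=2) weight 3/520
  … 63 more
Group by V:
  weight(V=0) = 2/13
  weight(V=2) = 2/13
  weight(V=3) = 1/13
Total weight = 2/13 + 2/13 + 1/13 = 5/13
P(V=0 | obs) = 2/13 / 5/13 = 2/5
P(V=2 | obs) = 2/13 / 5/13 = 2/5
P(V=3 | obs) = 1/13 / 5/13 = 1/5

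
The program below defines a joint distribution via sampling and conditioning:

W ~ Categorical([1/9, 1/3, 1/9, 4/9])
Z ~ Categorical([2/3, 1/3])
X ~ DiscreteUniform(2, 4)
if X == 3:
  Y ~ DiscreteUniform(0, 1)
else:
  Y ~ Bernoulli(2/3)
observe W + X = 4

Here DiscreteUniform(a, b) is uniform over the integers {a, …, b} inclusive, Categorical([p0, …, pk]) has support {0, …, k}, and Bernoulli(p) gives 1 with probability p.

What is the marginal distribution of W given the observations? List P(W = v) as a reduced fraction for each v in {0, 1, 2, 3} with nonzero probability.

P(W=0) = 1/5, P(W=1) = 3/5, P(W=2) = 1/5

Enumerate traces; 12 have nonzero weight after conditioning:
  (W=0, Z=0, X=4, Y=0) weight 2/243
  (W=0, Z=0, X=4, Y=1) weight 4/243
  (W=0, Z=1, X=4, Y=0) weight 1/243
  (W=0, Z=1, X=4, Y=1) weight 2/243
  (W=1, Z=0, X=3, Y=0) weight 1/27
  (W=1, Z=0, X=3, Y=1) weight 1/27
  (W=1, Z=1, X=3, Y=0) weight 1/54
  (W=1, Z=1, X=3, Y=1) weight 1/54
  (W=2, Z=0, X=2, Y=0) weight 2/243
  … 3 more
Group by W:
  weight(W=0) = 1/27
  weight(W=1) = 1/9
  weight(W=2) = 1/27
Total weight = 1/27 + 1/9 + 1/27 = 5/27
P(W=0 | obs) = 1/27 / 5/27 = 1/5
P(W=1 | obs) = 1/9 / 5/27 = 3/5
P(W=2 | obs) = 1/27 / 5/27 = 1/5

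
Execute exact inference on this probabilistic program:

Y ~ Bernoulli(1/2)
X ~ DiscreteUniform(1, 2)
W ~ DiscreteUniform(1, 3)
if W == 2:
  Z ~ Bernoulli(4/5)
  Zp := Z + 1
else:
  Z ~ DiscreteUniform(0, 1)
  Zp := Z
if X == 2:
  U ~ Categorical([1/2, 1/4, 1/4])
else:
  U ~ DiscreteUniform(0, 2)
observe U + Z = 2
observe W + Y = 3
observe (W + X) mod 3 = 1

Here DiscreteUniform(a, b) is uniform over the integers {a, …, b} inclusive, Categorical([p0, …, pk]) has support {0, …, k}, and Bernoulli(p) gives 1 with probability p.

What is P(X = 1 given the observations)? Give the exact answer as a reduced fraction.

Enumerate traces; 4 have nonzero weight after conditioning:
  (Y=0, X=1, W=3, Z=0, U=2) weight 1/72
  (Y=0, X=1, W=3, Z=1, U=1) weight 1/72
  (Y=1, X=2, W=2, Z=0, U=2) weight 1/240
  (Y=1, X=2, W=2, Z=1, U=1) weight 1/60
Group by X:
  weight(X=1) = 1/36
  weight(X=2) = 1/48
Total weight = 1/36 + 1/48 = 7/144
P(X=1 | obs) = 1/36 / 7/144 = 4/7
P(X=2 | obs) = 1/48 / 7/144 = 3/7

P(X = 1 | obs) = 4/7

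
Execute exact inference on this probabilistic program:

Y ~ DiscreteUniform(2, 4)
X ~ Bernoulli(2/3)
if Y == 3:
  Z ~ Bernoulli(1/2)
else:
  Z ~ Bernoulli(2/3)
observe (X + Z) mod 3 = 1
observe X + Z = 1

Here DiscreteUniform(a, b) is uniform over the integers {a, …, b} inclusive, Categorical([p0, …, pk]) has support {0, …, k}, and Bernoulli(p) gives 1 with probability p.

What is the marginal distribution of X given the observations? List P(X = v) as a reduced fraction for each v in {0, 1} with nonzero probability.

P(X=0) = 11/25, P(X=1) = 14/25

Enumerate traces; 6 have nonzero weight after conditioning:
  (Y=2, X=0, Z=1) weight 2/27
  (Y=2, X=1, Z=0) weight 2/27
  (Y=3, X=0, Z=1) weight 1/18
  (Y=3, X=1, Z=0) weight 1/9
  (Y=4, X=0, Z=1) weight 2/27
  (Y=4, X=1, Z=0) weight 2/27
Group by X:
  weight(X=0) = 11/54
  weight(X=1) = 7/27
Total weight = 11/54 + 7/27 = 25/54
P(X=0 | obs) = 11/54 / 25/54 = 11/25
P(X=1 | obs) = 7/27 / 25/54 = 14/25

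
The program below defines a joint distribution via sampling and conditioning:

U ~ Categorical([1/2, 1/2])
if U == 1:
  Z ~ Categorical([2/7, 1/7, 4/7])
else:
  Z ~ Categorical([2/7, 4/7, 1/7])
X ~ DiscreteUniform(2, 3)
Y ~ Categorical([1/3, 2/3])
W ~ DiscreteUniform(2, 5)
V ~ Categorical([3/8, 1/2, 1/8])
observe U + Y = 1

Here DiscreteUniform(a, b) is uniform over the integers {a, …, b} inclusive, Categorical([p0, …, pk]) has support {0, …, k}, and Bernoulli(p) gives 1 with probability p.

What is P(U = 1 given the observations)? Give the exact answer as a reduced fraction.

P(U = 1 | obs) = 1/3

Enumerate traces; 144 have nonzero weight after conditioning:
  (U=0, Z=0, X=2, Y=1, W=2, V=0) weight 1/224
  (U=0, Z=0, X=2, Y=1, W=2, V=1) weight 1/168
  (U=0, Z=0, X=2, Y=1, W=2, V=2) weight 1/672
  (U=0, Z=0, X=2, Y=1, W=3, V=0) weight 1/224
  (U=0, Z=0, X=2, Y=1, W=3, V=1) weight 1/168
  (U=0, Z=0, X=2, Y=1, W=3, V=2) weight 1/672
  (U=0, Z=0, X=2, Y=1, W=4, V=0) weight 1/224
  (U=0, Z=0, X=2, Y=1, W=4, V=1) weight 1/168
  (U=1, Z=0, X=2, Y=0, W=2, V=0) weight 1/448
  … 135 more
Group by U:
  weight(U=0) = 1/3
  weight(U=1) = 1/6
Total weight = 1/3 + 1/6 = 1/2
P(U=0 | obs) = 1/3 / 1/2 = 2/3
P(U=1 | obs) = 1/6 / 1/2 = 1/3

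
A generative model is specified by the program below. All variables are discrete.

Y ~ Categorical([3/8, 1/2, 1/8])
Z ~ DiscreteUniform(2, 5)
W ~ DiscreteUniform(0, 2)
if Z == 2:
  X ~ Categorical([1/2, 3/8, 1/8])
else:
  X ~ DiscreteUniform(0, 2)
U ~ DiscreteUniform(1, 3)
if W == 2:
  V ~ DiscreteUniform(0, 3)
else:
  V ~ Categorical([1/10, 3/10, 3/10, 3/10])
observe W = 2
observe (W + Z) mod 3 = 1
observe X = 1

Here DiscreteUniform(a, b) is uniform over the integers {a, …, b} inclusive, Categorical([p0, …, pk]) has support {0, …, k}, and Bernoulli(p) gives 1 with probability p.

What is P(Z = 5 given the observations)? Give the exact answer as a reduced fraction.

Enumerate traces; 72 have nonzero weight after conditioning:
  (Y=0, Z=2, W=2, X=1, U=1, V=0) weight 1/1024
  (Y=0, Z=2, W=2, X=1, U=1, V=1) weight 1/1024
  (Y=0, Z=2, W=2, X=1, U=1, V=2) weight 1/1024
  (Y=0, Z=2, W=2, X=1, U=1, V=3) weight 1/1024
  (Y=0, Z=2, W=2, X=1, U=2, V=0) weight 1/1024
  (Y=0, Z=2, W=2, X=1, U=2, V=1) weight 1/1024
  (Y=0, Z=2, W=2, X=1, U=2, V=2) weight 1/1024
  (Y=0, Z=2, W=2, X=1, U=2, V=3) weight 1/1024
  (Y=0, Z=5, W=2, X=1, U=1, V=0) weight 1/1152
  … 63 more
Group by Z:
  weight(Z=2) = 1/32
  weight(Z=5) = 1/36
Total weight = 1/32 + 1/36 = 17/288
P(Z=2 | obs) = 1/32 / 17/288 = 9/17
P(Z=5 | obs) = 1/36 / 17/288 = 8/17

P(Z = 5 | obs) = 8/17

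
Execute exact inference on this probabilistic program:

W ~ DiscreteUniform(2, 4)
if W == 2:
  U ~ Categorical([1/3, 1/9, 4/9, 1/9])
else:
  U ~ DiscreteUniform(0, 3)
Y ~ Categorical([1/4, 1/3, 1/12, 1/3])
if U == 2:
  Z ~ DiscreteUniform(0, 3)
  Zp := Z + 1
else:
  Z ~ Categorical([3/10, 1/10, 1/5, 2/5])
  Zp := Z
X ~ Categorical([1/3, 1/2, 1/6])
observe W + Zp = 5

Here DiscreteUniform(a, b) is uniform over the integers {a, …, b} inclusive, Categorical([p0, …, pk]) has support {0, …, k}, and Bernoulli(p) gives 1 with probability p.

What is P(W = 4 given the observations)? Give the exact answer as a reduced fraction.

P(W = 4 | obs) = 33/164

Enumerate traces; 144 have nonzero weight after conditioning:
  (W=2, U=0, Y=0, Z=3, X=0) weight 1/270
  (W=2, U=0, Y=0, Z=3, X=1) weight 1/180
  (W=2, U=0, Y=0, Z=3, X=2) weight 1/540
  (W=2, U=0, Y=1, Z=3, X=0) weight 2/405
  (W=2, U=0, Y=1, Z=3, X=1) weight 1/135
  (W=2, U=0, Y=1, Z=3, X=2) weight 1/405
  (W=2, U=0, Y=2, Z=3, X=0) weight 1/810
  (W=2, U=0, Y=2, Z=3, X=1) weight 1/540
  (W=3, U=0, Y=0, Z=2, X=0) weight 1/720
  (W=4, U=0, Y=0, Z=1, X=0) weight 1/1440
  … 134 more
Group by W:
  weight(W=2) = 1/9
  weight(W=3) = 17/240
  weight(W=4) = 11/240
Total weight = 1/9 + 17/240 + 11/240 = 41/180
P(W=2 | obs) = 1/9 / 41/180 = 20/41
P(W=3 | obs) = 17/240 / 41/180 = 51/164
P(W=4 | obs) = 11/240 / 41/180 = 33/164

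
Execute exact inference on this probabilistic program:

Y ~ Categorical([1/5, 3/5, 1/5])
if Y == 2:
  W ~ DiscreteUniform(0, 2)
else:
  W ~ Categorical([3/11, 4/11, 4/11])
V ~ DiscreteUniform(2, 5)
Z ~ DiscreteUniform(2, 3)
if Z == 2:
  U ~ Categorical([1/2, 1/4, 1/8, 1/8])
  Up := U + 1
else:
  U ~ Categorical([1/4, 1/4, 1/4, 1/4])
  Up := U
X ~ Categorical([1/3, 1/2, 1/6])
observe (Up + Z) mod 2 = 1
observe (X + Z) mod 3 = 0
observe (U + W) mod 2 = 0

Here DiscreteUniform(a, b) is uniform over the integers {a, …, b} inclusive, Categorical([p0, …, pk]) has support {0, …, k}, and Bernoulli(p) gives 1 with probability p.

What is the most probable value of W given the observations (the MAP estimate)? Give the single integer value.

Enumerate traces; 96 have nonzero weight after conditioning:
  (Y=0, W=0, V=2, Z=2, U=0, X=1) weight 3/1760
  (Y=0, W=0, V=2, Z=2, U=2, X=1) weight 3/7040
  (Y=0, W=0, V=2, Z=3, U=0, X=0) weight 1/1760
  (Y=0, W=0, V=2, Z=3, U=2, X=0) weight 1/1760
  (Y=0, W=0, V=3, Z=2, U=0, X=1) weight 3/1760
  (Y=0, W=0, V=3, Z=2, U=2, X=1) weight 3/7040
  (Y=0, W=0, V=3, Z=3, U=0, X=0) weight 1/1760
  (Y=0, W=0, V=3, Z=3, U=2, X=0) weight 1/1760
  (Y=0, W=2, V=2, Z=2, U=0, X=1) weight 1/440
  … 87 more
Group by W:
  weight(W=0) = 1081/15840
  weight(W=2) = 1357/15840
Total weight = 1081/15840 + 1357/15840 = 1219/7920
P(W=0 | obs) = 1081/15840 / 1219/7920 = 47/106
P(W=2 | obs) = 1357/15840 / 1219/7920 = 59/106
argmax = 2

argmax_v P(W = v | obs) = 2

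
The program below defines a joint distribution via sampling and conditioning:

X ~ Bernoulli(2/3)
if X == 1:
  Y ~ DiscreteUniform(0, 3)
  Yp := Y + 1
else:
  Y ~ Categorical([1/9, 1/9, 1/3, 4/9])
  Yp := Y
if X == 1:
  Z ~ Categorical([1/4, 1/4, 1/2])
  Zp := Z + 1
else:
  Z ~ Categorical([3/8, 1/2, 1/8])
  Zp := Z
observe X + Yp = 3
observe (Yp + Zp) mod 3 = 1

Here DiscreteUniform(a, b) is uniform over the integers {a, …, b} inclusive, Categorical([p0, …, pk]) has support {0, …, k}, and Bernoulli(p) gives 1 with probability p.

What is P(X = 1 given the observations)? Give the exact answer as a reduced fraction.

Enumerate traces; 2 have nonzero weight after conditioning:
  (X=0, Y=3, Z=1) weight 2/27
  (X=1, Y=1, Z=1) weight 1/24
Group by X:
  weight(X=0) = 2/27
  weight(X=1) = 1/24
Total weight = 2/27 + 1/24 = 25/216
P(X=0 | obs) = 2/27 / 25/216 = 16/25
P(X=1 | obs) = 1/24 / 25/216 = 9/25

P(X = 1 | obs) = 9/25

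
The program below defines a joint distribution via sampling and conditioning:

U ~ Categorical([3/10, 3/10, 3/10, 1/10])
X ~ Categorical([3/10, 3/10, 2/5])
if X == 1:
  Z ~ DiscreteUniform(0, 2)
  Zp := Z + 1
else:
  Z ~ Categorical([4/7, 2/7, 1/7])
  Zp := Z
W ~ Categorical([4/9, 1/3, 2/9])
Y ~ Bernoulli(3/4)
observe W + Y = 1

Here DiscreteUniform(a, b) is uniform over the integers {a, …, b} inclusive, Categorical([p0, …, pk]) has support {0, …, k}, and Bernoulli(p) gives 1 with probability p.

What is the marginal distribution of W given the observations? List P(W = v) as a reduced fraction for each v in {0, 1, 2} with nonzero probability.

Enumerate traces; 72 have nonzero weight after conditioning:
  (U=0, X=0, Z=0, W=0, Y=1) weight 3/175
  (U=0, X=0, Z=0, W=1, Y=0) weight 3/700
  (U=0, X=0, Z=1, W=0, Y=1) weight 3/350
  (U=0, X=0, Z=1, W=1, Y=0) weight 3/1400
  (U=0, X=0, Z=2, W=0, Y=1) weight 3/700
  (U=0, X=0, Z=2, W=1, Y=0) weight 3/2800
  (U=0, X=1, Z=0, W=0, Y=1) weight 1/100
  (U=0, X=1, Z=0, W=1, Y=0) weight 1/400
  … 64 more
Group by W:
  weight(W=0) = 1/3
  weight(W=1) = 1/12
Total weight = 1/3 + 1/12 = 5/12
P(W=0 | obs) = 1/3 / 5/12 = 4/5
P(W=1 | obs) = 1/12 / 5/12 = 1/5

P(W=0) = 4/5, P(W=1) = 1/5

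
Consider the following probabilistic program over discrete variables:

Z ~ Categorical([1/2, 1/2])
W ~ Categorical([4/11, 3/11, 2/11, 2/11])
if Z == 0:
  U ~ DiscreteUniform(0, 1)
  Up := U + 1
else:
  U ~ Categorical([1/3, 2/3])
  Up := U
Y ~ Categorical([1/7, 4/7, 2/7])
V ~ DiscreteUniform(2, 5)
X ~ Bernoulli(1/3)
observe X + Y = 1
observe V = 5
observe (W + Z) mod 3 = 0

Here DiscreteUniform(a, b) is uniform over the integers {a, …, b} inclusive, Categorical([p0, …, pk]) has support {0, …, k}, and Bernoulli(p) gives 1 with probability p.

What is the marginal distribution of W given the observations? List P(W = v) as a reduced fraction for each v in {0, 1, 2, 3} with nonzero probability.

Enumerate traces; 12 have nonzero weight after conditioning:
  (Z=0, W=0, U=0, Y=0, V=5, X=1) weight 1/924
  (Z=0, W=0, U=0, Y=1, V=5, X=0) weight 2/231
  (Z=0, W=0, U=1, Y=0, V=5, X=1) weight 1/924
  (Z=0, W=0, U=1, Y=1, V=5, X=0) weight 2/231
  (Z=0, W=3, U=0, Y=0, V=5, X=1) weight 1/1848
  (Z=0, W=3, U=0, Y=1, V=5, X=0) weight 1/231
  (Z=0, W=3, U=1, Y=0, V=5, X=1) weight 1/1848
  (Z=0, W=3, U=1, Y=1, V=5, X=0) weight 1/231
  (Z=1, W=2, U=0, Y=0, V=5, X=1) weight 1/2772
  … 3 more
Group by W:
  weight(W=0) = 3/154
  weight(W=2) = 3/308
  weight(W=3) = 3/308
Total weight = 3/154 + 3/308 + 3/308 = 3/77
P(W=0 | obs) = 3/154 / 3/77 = 1/2
P(W=2 | obs) = 3/308 / 3/77 = 1/4
P(W=3 | obs) = 3/308 / 3/77 = 1/4

P(W=0) = 1/2, P(W=2) = 1/4, P(W=3) = 1/4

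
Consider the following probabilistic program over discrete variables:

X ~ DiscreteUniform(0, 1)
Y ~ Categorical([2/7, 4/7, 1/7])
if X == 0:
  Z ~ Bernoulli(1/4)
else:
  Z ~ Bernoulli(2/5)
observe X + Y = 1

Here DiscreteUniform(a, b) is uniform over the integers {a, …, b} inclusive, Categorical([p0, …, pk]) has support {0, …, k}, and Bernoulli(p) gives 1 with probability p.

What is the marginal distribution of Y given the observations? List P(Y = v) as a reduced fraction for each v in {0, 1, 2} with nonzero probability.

Enumerate traces; 4 have nonzero weight after conditioning:
  (X=0, Y=1, Z=0) weight 3/14
  (X=0, Y=1, Z=1) weight 1/14
  (X=1, Y=0, Z=0) weight 3/35
  (X=1, Y=0, Z=1) weight 2/35
Group by Y:
  weight(Y=0) = 1/7
  weight(Y=1) = 2/7
Total weight = 1/7 + 2/7 = 3/7
P(Y=0 | obs) = 1/7 / 3/7 = 1/3
P(Y=1 | obs) = 2/7 / 3/7 = 2/3

P(Y=0) = 1/3, P(Y=1) = 2/3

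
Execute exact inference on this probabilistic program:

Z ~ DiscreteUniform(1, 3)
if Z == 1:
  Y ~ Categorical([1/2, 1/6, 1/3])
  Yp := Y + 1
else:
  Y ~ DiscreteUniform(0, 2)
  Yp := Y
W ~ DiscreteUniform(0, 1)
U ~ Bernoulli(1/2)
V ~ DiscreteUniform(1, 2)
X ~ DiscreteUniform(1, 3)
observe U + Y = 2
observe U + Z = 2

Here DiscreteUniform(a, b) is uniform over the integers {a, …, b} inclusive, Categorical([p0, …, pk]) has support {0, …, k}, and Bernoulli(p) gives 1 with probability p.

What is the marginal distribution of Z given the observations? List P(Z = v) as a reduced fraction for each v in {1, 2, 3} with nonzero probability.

Enumerate traces; 24 have nonzero weight after conditioning:
  (Z=1, Y=1, W=0, U=1, V=1, X=1) weight 1/432
  (Z=1, Y=1, W=0, U=1, V=1, X=2) weight 1/432
  (Z=1, Y=1, W=0, U=1, V=1, X=3) weight 1/432
  (Z=1, Y=1, W=0, U=1, V=2, X=1) weight 1/432
  (Z=1, Y=1, W=0, U=1, V=2, X=2) weight 1/432
  (Z=1, Y=1, W=0, U=1, V=2, X=3) weight 1/432
  (Z=1, Y=1, W=1, U=1, V=1, X=1) weight 1/432
  (Z=1, Y=1, W=1, U=1, V=1, X=2) weight 1/432
  (Z=2, Y=2, W=0, U=0, V=1, X=1) weight 1/216
  … 15 more
Group by Z:
  weight(Z=1) = 1/36
  weight(Z=2) = 1/18
Total weight = 1/36 + 1/18 = 1/12
P(Z=1 | obs) = 1/36 / 1/12 = 1/3
P(Z=2 | obs) = 1/18 / 1/12 = 2/3

P(Z=1) = 1/3, P(Z=2) = 2/3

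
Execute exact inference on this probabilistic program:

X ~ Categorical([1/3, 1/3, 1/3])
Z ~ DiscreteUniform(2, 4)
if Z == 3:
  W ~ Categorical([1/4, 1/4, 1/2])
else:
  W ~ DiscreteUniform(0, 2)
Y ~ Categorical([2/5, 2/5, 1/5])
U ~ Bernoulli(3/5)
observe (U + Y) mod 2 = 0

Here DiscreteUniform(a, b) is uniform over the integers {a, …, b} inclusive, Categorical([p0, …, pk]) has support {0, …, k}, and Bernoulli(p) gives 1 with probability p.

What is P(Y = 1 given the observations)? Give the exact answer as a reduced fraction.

Enumerate traces; 81 have nonzero weight after conditioning:
  (X=0, Z=2, W=0, Y=0, U=0) weight 4/675
  (X=0, Z=2, W=0, Y=1, U=1) weight 2/225
  (X=0, Z=2, W=0, Y=2, U=0) weight 2/675
  (X=0, Z=2, W=1, Y=0, U=0) weight 4/675
  (X=0, Z=2, W=1, Y=1, U=1) weight 2/225
  (X=0, Z=2, W=1, Y=2, U=0) weight 2/675
  (X=0, Z=2, W=2, Y=0, U=0) weight 4/675
  (X=0, Z=2, W=2, Y=1, U=1) weight 2/225
  … 73 more
Group by Y:
  weight(Y=0) = 4/25
  weight(Y=1) = 6/25
  weight(Y=2) = 2/25
Total weight = 4/25 + 6/25 + 2/25 = 12/25
P(Y=0 | obs) = 4/25 / 12/25 = 1/3
P(Y=1 | obs) = 6/25 / 12/25 = 1/2
P(Y=2 | obs) = 2/25 / 12/25 = 1/6

P(Y = 1 | obs) = 1/2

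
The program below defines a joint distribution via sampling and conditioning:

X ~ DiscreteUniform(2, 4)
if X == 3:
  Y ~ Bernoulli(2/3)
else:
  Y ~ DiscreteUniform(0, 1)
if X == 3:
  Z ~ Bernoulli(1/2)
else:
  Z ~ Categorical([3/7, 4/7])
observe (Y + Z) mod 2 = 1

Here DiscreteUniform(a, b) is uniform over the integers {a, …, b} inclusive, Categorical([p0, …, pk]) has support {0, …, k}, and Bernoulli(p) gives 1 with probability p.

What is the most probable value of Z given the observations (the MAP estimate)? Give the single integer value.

argmax_v P(Z = v | obs) = 0

Enumerate traces; 6 have nonzero weight after conditioning:
  (X=2, Y=0, Z=1) weight 2/21
  (X=2, Y=1, Z=0) weight 1/14
  (X=3, Y=0, Z=1) weight 1/18
  (X=3, Y=1, Z=0) weight 1/9
  (X=4, Y=0, Z=1) weight 2/21
  (X=4, Y=1, Z=0) weight 1/14
Group by Z:
  weight(Z=0) = 16/63
  weight(Z=1) = 31/126
Total weight = 16/63 + 31/126 = 1/2
P(Z=0 | obs) = 16/63 / 1/2 = 32/63
P(Z=1 | obs) = 31/126 / 1/2 = 31/63
argmax = 0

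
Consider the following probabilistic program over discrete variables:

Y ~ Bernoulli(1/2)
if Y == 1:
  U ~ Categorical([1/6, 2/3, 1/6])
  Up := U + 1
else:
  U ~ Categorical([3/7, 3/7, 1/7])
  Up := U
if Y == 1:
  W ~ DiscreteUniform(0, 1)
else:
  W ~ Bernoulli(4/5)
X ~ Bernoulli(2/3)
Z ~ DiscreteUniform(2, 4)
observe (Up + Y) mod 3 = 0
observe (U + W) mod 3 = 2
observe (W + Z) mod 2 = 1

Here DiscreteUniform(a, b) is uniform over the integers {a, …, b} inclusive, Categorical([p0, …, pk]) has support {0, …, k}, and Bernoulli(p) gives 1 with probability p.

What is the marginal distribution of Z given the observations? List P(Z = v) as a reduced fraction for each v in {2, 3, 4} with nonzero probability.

Enumerate traces; 4 have nonzero weight after conditioning:
  (Y=1, U=1, W=1, X=0, Z=2) weight 1/54
  (Y=1, U=1, W=1, X=0, Z=4) weight 1/54
  (Y=1, U=1, W=1, X=1, Z=2) weight 1/27
  (Y=1, U=1, W=1, X=1, Z=4) weight 1/27
Group by Z:
  weight(Z=2) = 1/18
  weight(Z=4) = 1/18
Total weight = 1/18 + 1/18 = 1/9
P(Z=2 | obs) = 1/18 / 1/9 = 1/2
P(Z=4 | obs) = 1/18 / 1/9 = 1/2

P(Z=2) = 1/2, P(Z=4) = 1/2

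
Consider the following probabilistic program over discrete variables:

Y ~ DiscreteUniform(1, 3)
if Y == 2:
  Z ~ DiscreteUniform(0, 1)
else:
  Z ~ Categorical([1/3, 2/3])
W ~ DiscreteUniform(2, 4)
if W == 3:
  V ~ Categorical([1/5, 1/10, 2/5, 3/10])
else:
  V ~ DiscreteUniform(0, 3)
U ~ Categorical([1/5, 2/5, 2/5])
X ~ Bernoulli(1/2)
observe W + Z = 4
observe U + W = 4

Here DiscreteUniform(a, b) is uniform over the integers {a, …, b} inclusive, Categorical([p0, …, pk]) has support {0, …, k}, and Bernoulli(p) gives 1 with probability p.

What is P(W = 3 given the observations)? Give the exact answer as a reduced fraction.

P(W = 3 | obs) = 22/29

Enumerate traces; 48 have nonzero weight after conditioning:
  (Y=1, Z=0, W=4, V=0, U=0, X=0) weight 1/1080
  (Y=1, Z=0, W=4, V=0, U=0, X=1) weight 1/1080
  (Y=1, Z=0, W=4, V=1, U=0, X=0) weight 1/1080
  (Y=1, Z=0, W=4, V=1, U=0, X=1) weight 1/1080
  (Y=1, Z=0, W=4, V=2, U=0, X=0) weight 1/1080
  (Y=1, Z=0, W=4, V=2, U=0, X=1) weight 1/1080
  (Y=1, Z=0, W=4, V=3, U=0, X=0) weight 1/1080
  (Y=1, Z=0, W=4, V=3, U=0, X=1) weight 1/1080
  (Y=1, Z=1, W=3, V=0, U=1, X=0) weight 2/675
  … 39 more
Group by W:
  weight(W=3) = 11/135
  weight(W=4) = 7/270
Total weight = 11/135 + 7/270 = 29/270
P(W=3 | obs) = 11/135 / 29/270 = 22/29
P(W=4 | obs) = 7/270 / 29/270 = 7/29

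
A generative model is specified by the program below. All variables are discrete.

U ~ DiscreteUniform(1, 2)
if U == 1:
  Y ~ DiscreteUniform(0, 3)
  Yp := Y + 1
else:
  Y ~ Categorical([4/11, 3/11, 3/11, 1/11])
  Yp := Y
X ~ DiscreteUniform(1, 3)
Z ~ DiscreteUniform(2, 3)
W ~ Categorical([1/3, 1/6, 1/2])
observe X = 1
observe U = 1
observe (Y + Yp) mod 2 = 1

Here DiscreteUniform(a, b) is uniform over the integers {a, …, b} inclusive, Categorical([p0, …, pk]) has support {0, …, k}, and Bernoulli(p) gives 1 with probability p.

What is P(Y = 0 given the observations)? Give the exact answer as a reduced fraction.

Enumerate traces; 24 have nonzero weight after conditioning:
  (U=1, Y=0, X=1, Z=2, W=0) weight 1/144
  (U=1, Y=0, X=1, Z=2, W=1) weight 1/288
  (U=1, Y=0, X=1, Z=2, W=2) weight 1/96
  (U=1, Y=0, X=1, Z=3, W=0) weight 1/144
  (U=1, Y=0, X=1, Z=3, W=1) weight 1/288
  (U=1, Y=0, X=1, Z=3, W=2) weight 1/96
  (U=1, Y=1, X=1, Z=2, W=0) weight 1/144
  (U=1, Y=1, X=1, Z=2, W=1) weight 1/288
  (U=1, Y=2, X=1, Z=2, W=0) weight 1/144
  (U=1, Y=3, X=1, Z=2, W=0) weight 1/144
  … 14 more
Group by Y:
  weight(Y=0) = 1/24
  weight(Y=1) = 1/24
  weight(Y=2) = 1/24
  weight(Y=3) = 1/24
Total weight = 1/24 + 1/24 + 1/24 + 1/24 = 1/6
P(Y=0 | obs) = 1/24 / 1/6 = 1/4
P(Y=1 | obs) = 1/24 / 1/6 = 1/4
P(Y=2 | obs) = 1/24 / 1/6 = 1/4
P(Y=3 | obs) = 1/24 / 1/6 = 1/4

P(Y = 0 | obs) = 1/4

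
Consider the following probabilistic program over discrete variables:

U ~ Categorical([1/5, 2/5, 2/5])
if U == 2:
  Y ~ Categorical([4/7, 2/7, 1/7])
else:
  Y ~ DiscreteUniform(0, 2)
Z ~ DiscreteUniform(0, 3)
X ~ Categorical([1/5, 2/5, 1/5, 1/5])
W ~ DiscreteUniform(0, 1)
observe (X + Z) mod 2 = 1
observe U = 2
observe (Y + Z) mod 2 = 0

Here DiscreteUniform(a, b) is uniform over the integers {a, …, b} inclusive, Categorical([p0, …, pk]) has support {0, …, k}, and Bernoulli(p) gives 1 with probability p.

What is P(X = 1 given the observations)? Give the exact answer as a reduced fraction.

Enumerate traces; 24 have nonzero weight after conditioning:
  (U=2, Y=0, Z=0, X=1, W=0) weight 2/175
  (U=2, Y=0, Z=0, X=1, W=1) weight 2/175
  (U=2, Y=0, Z=0, X=3, W=0) weight 1/175
  (U=2, Y=0, Z=0, X=3, W=1) weight 1/175
  (U=2, Y=0, Z=2, X=1, W=0) weight 2/175
  (U=2, Y=0, Z=2, X=1, W=1) weight 2/175
  (U=2, Y=0, Z=2, X=3, W=0) weight 1/175
  (U=2, Y=0, Z=2, X=3, W=1) weight 1/175
  (U=2, Y=1, Z=1, X=0, W=0) weight 1/350
  (U=2, Y=1, Z=1, X=2, W=0) weight 1/350
  … 14 more
Group by X:
  weight(X=0) = 2/175
  weight(X=1) = 2/35
  weight(X=2) = 2/175
  weight(X=3) = 1/35
Total weight = 2/175 + 2/35 + 2/175 + 1/35 = 19/175
P(X=0 | obs) = 2/175 / 19/175 = 2/19
P(X=1 | obs) = 2/35 / 19/175 = 10/19
P(X=2 | obs) = 2/175 / 19/175 = 2/19
P(X=3 | obs) = 1/35 / 19/175 = 5/19

P(X = 1 | obs) = 10/19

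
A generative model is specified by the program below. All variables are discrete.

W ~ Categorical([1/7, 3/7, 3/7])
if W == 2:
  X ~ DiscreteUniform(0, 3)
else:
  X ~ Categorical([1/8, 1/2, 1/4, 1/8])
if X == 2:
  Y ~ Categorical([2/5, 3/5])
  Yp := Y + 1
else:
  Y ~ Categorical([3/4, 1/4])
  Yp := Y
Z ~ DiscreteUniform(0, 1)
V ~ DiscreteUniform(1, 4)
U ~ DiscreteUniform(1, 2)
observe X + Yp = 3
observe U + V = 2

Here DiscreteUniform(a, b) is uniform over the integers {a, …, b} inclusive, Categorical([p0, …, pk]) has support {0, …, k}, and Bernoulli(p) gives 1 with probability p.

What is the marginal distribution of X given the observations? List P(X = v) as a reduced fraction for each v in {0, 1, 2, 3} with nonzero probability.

Enumerate traces; 12 have nonzero weight after conditioning:
  (W=0, X=2, Y=0, Z=0, V=1, U=1) weight 1/1120
  (W=0, X=2, Y=0, Z=1, V=1, U=1) weight 1/1120
  (W=0, X=3, Y=0, Z=0, V=1, U=1) weight 3/3584
  (W=0, X=3, Y=0, Z=1, V=1, U=1) weight 3/3584
  (W=1, X=2, Y=0, Z=0, V=1, U=1) weight 3/1120
  (W=1, X=2, Y=0, Z=1, V=1, U=1) weight 3/1120
  (W=1, X=3, Y=0, Z=0, V=1, U=1) weight 9/3584
  (W=1, X=3, Y=0, Z=1, V=1, U=1) weight 9/3584
  … 4 more
Group by X:
  weight(X=2) = 1/80
  weight(X=3) = 15/896
Total weight = 1/80 + 15/896 = 131/4480
P(X=2 | obs) = 1/80 / 131/4480 = 56/131
P(X=3 | obs) = 15/896 / 131/4480 = 75/131

P(X=2) = 56/131, P(X=3) = 75/131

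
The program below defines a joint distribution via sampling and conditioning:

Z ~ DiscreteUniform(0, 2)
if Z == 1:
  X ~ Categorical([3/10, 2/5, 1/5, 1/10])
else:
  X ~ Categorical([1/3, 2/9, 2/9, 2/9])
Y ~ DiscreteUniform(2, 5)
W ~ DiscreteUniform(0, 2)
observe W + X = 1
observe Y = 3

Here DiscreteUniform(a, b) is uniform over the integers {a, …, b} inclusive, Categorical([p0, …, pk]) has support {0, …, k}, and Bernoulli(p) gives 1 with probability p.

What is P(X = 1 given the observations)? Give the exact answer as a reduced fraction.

Enumerate traces; 6 have nonzero weight after conditioning:
  (Z=0, X=0, Y=3, W=1) weight 1/108
  (Z=0, X=1, Y=3, W=0) weight 1/162
  (Z=1, X=0, Y=3, W=1) weight 1/120
  (Z=1, X=1, Y=3, W=0) weight 1/90
  (Z=2, X=0, Y=3, W=1) weight 1/108
  (Z=2, X=1, Y=3, W=0) weight 1/162
Group by X:
  weight(X=0) = 29/1080
  weight(X=1) = 19/810
Total weight = 29/1080 + 19/810 = 163/3240
P(X=0 | obs) = 29/1080 / 163/3240 = 87/163
P(X=1 | obs) = 19/810 / 163/3240 = 76/163

P(X = 1 | obs) = 76/163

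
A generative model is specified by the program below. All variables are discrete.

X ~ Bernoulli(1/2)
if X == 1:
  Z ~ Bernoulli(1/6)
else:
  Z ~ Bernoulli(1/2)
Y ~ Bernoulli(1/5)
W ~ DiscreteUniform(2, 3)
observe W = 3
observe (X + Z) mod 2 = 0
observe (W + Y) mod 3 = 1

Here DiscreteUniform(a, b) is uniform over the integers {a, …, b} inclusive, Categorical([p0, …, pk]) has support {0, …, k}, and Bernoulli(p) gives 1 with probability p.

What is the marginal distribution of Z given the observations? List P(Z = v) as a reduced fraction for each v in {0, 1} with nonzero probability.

Enumerate traces; 2 have nonzero weight after conditioning:
  (X=0, Z=0, Y=1, W=3) weight 1/40
  (X=1, Z=1, Y=1, W=3) weight 1/120
Group by Z:
  weight(Z=0) = 1/40
  weight(Z=1) = 1/120
Total weight = 1/40 + 1/120 = 1/30
P(Z=0 | obs) = 1/40 / 1/30 = 3/4
P(Z=1 | obs) = 1/120 / 1/30 = 1/4

P(Z=0) = 3/4, P(Z=1) = 1/4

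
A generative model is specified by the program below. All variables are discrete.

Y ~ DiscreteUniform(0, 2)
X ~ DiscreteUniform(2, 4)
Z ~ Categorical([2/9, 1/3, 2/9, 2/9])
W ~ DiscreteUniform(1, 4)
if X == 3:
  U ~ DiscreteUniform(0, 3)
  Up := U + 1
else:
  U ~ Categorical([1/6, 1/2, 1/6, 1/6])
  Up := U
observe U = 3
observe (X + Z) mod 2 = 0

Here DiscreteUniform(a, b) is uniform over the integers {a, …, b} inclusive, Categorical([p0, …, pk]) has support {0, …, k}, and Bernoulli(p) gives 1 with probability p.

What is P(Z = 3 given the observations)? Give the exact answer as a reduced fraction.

P(Z = 3 | obs) = 6/31

Enumerate traces; 72 have nonzero weight after conditioning:
  (Y=0, X=2, Z=0, W=1, U=3) weight 1/972
  (Y=0, X=2, Z=0, W=2, U=3) weight 1/972
  (Y=0, X=2, Z=0, W=3, U=3) weight 1/972
  (Y=0, X=2, Z=0, W=4, U=3) weight 1/972
  (Y=0, X=2, Z=2, W=1, U=3) weight 1/972
  (Y=0, X=2, Z=2, W=2, U=3) weight 1/972
  (Y=0, X=2, Z=2, W=3, U=3) weight 1/972
  (Y=0, X=2, Z=2, W=4, U=3) weight 1/972
  (Y=0, X=3, Z=1, W=1, U=3) weight 1/432
  (Y=0, X=3, Z=3, W=1, U=3) weight 1/648
  … 62 more
Group by Z:
  weight(Z=0) = 2/81
  weight(Z=1) = 1/36
  weight(Z=2) = 2/81
  weight(Z=3) = 1/54
Total weight = 2/81 + 1/36 + 2/81 + 1/54 = 31/324
P(Z=0 | obs) = 2/81 / 31/324 = 8/31
P(Z=1 | obs) = 1/36 / 31/324 = 9/31
P(Z=2 | obs) = 2/81 / 31/324 = 8/31
P(Z=3 | obs) = 1/54 / 31/324 = 6/31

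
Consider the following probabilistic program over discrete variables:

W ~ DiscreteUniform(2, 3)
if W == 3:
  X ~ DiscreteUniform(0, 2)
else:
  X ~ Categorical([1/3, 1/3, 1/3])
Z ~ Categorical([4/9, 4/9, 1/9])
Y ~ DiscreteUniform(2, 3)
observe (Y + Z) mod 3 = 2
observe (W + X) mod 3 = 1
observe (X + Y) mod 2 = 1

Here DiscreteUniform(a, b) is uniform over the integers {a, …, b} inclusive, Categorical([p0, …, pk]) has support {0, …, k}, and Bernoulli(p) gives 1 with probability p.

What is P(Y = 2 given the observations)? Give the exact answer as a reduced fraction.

Enumerate traces; 2 have nonzero weight after conditioning:
  (W=2, X=2, Z=2, Y=3) weight 1/108
  (W=3, X=1, Z=0, Y=2) weight 1/27
Group by Y:
  weight(Y=2) = 1/27
  weight(Y=3) = 1/108
Total weight = 1/27 + 1/108 = 5/108
P(Y=2 | obs) = 1/27 / 5/108 = 4/5
P(Y=3 | obs) = 1/108 / 5/108 = 1/5

P(Y = 2 | obs) = 4/5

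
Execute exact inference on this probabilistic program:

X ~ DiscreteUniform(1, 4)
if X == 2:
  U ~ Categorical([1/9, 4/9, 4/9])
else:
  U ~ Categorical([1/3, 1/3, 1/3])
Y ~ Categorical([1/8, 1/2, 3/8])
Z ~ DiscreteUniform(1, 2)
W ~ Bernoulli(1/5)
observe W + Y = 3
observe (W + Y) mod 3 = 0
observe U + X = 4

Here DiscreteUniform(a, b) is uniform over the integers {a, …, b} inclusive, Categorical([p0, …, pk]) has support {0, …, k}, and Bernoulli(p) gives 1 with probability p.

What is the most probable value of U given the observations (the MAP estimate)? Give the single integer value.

argmax_v P(U = v | obs) = 2

Enumerate traces; 6 have nonzero weight after conditioning:
  (X=2, U=2, Y=2, Z=1, W=1) weight 1/240
  (X=2, U=2, Y=2, Z=2, W=1) weight 1/240
  (X=3, U=1, Y=2, Z=1, W=1) weight 1/320
  (X=3, U=1, Y=2, Z=2, W=1) weight 1/320
  (X=4, U=0, Y=2, Z=1, W=1) weight 1/320
  (X=4, U=0, Y=2, Z=2, W=1) weight 1/320
Group by U:
  weight(U=0) = 1/160
  weight(U=1) = 1/160
  weight(U=2) = 1/120
Total weight = 1/160 + 1/160 + 1/120 = 1/48
P(U=0 | obs) = 1/160 / 1/48 = 3/10
P(U=1 | obs) = 1/160 / 1/48 = 3/10
P(U=2 | obs) = 1/120 / 1/48 = 2/5
argmax = 2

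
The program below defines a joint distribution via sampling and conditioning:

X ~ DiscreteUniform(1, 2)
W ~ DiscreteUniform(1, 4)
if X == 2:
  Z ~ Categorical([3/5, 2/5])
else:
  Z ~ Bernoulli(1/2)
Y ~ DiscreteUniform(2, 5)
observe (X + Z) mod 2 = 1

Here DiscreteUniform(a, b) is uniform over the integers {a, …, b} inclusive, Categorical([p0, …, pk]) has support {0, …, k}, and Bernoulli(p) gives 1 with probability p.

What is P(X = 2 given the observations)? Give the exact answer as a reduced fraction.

P(X = 2 | obs) = 4/9

Enumerate traces; 32 have nonzero weight after conditioning:
  (X=1, W=1, Z=0, Y=2) weight 1/64
  (X=1, W=1, Z=0, Y=3) weight 1/64
  (X=1, W=1, Z=0, Y=4) weight 1/64
  (X=1, W=1, Z=0, Y=5) weight 1/64
  (X=1, W=2, Z=0, Y=2) weight 1/64
  (X=1, W=2, Z=0, Y=3) weight 1/64
  (X=1, W=2, Z=0, Y=4) weight 1/64
  (X=1, W=2, Z=0, Y=5) weight 1/64
  (X=2, W=1, Z=1, Y=2) weight 1/80
  … 23 more
Group by X:
  weight(X=1) = 1/4
  weight(X=2) = 1/5
Total weight = 1/4 + 1/5 = 9/20
P(X=1 | obs) = 1/4 / 9/20 = 5/9
P(X=2 | obs) = 1/5 / 9/20 = 4/9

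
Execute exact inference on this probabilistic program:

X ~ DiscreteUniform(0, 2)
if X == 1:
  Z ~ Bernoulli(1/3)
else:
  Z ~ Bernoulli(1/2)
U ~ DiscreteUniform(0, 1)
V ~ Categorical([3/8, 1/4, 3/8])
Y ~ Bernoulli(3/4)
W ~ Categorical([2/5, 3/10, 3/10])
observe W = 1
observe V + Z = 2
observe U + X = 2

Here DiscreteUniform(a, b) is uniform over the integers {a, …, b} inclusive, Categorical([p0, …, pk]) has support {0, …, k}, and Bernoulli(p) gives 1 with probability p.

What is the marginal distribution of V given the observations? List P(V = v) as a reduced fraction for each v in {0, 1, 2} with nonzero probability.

P(V=1) = 10/31, P(V=2) = 21/31

Enumerate traces; 8 have nonzero weight after conditioning:
  (X=1, Z=0, U=1, V=2, Y=0, W=1) weight 1/320
  (X=1, Z=0, U=1, V=2, Y=1, W=1) weight 3/320
  (X=1, Z=1, U=1, V=1, Y=0, W=1) weight 1/960
  (X=1, Z=1, U=1, V=1, Y=1, W=1) weight 1/320
  (X=2, Z=0, U=0, V=2, Y=0, W=1) weight 3/1280
  (X=2, Z=0, U=0, V=2, Y=1, W=1) weight 9/1280
  (X=2, Z=1, U=0, V=1, Y=0, W=1) weight 1/640
  (X=2, Z=1, U=0, V=1, Y=1, W=1) weight 3/640
Group by V:
  weight(V=1) = 1/96
  weight(V=2) = 7/320
Total weight = 1/96 + 7/320 = 31/960
P(V=1 | obs) = 1/96 / 31/960 = 10/31
P(V=2 | obs) = 7/320 / 31/960 = 21/31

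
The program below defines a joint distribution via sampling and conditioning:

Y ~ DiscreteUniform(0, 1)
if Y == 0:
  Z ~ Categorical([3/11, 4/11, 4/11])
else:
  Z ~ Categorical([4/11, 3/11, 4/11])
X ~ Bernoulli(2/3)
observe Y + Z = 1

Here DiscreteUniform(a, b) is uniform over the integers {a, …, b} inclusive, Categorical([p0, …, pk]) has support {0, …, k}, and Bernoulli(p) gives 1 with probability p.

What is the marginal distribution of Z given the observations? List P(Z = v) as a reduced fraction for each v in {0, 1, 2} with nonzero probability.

P(Z=0) = 1/2, P(Z=1) = 1/2

Enumerate traces; 4 have nonzero weight after conditioning:
  (Y=0, Z=1, X=0) weight 2/33
  (Y=0, Z=1, X=1) weight 4/33
  (Y=1, Z=0, X=0) weight 2/33
  (Y=1, Z=0, X=1) weight 4/33
Group by Z:
  weight(Z=0) = 2/11
  weight(Z=1) = 2/11
Total weight = 2/11 + 2/11 = 4/11
P(Z=0 | obs) = 2/11 / 4/11 = 1/2
P(Z=1 | obs) = 2/11 / 4/11 = 1/2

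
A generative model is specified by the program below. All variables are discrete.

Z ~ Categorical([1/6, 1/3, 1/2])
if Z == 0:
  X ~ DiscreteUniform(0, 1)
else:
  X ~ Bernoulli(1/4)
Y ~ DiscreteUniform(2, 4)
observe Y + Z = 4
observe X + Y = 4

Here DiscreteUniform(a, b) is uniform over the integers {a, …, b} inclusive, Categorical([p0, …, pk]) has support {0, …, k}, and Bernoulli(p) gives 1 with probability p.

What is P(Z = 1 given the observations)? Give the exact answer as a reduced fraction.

P(Z = 1 | obs) = 1/2

Enumerate traces; 2 have nonzero weight after conditioning:
  (Z=0, X=0, Y=4) weight 1/36
  (Z=1, X=1, Y=3) weight 1/36
Group by Z:
  weight(Z=0) = 1/36
  weight(Z=1) = 1/36
Total weight = 1/36 + 1/36 = 1/18
P(Z=0 | obs) = 1/36 / 1/18 = 1/2
P(Z=1 | obs) = 1/36 / 1/18 = 1/2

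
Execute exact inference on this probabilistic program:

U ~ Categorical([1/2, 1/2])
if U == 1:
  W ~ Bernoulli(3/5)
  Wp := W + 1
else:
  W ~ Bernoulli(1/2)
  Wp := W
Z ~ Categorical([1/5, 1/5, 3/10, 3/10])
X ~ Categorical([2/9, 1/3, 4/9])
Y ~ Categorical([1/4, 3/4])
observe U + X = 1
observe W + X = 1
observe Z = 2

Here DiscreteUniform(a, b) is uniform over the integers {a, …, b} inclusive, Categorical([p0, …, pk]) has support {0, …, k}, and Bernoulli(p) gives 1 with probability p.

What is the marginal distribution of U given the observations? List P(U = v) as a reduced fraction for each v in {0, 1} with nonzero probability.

Enumerate traces; 4 have nonzero weight after conditioning:
  (U=0, W=0, Z=2, X=1, Y=0) weight 1/160
  (U=0, W=0, Z=2, X=1, Y=1) weight 3/160
  (U=1, W=1, Z=2, X=0, Y=0) weight 1/200
  (U=1, W=1, Z=2, X=0, Y=1) weight 3/200
Group by U:
  weight(U=0) = 1/40
  weight(U=1) = 1/50
Total weight = 1/40 + 1/50 = 9/200
P(U=0 | obs) = 1/40 / 9/200 = 5/9
P(U=1 | obs) = 1/50 / 9/200 = 4/9

P(U=0) = 5/9, P(U=1) = 4/9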